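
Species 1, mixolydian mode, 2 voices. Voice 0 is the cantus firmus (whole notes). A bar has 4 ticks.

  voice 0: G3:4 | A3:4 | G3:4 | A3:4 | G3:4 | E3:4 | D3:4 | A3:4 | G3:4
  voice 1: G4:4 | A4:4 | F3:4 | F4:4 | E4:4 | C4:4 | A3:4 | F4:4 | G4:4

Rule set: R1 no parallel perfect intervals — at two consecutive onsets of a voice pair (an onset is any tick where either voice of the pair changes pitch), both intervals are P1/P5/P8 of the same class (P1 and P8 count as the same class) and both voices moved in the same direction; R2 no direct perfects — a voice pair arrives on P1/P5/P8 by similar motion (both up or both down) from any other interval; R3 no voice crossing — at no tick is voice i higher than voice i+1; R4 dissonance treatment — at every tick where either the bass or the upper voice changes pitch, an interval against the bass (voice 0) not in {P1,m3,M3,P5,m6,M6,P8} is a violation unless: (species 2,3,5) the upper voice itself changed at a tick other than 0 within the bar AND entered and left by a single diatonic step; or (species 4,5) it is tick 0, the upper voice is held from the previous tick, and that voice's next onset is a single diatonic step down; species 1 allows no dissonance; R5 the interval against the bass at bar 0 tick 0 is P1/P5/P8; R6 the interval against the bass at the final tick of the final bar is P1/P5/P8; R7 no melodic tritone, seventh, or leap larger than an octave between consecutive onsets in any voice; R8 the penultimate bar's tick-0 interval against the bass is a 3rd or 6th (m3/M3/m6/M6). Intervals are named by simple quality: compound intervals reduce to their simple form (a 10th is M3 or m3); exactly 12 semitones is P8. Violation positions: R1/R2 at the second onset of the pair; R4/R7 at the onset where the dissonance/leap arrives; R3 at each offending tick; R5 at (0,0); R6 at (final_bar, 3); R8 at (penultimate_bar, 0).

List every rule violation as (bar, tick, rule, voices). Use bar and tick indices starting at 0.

bar 0: v0=G3 v1=G4 downbeat P8
bar 1: v0=A3 v1=A4 downbeat P8
bar 2: v0=G3 v1=F3 downbeat M2
bar 3: v0=A3 v1=F4 downbeat m6
bar 4: v0=G3 v1=E4 downbeat M6
bar 5: v0=E3 v1=C4 downbeat m6
bar 6: v0=D3 v1=A3 downbeat P5
bar 7: v0=A3 v1=F4 downbeat m6
bar 8: v0=G3 v1=G4 downbeat P8
  -> R1 @ bar 1 tick 0 v(0, 1): G3/G4 P8 -> A3/A4 P8 similar
  -> R3 @ bar 2 tick 0 v(0, 1): G3 above F3
  -> R4 @ bar 2 tick 0 v(0, 1): G3/F3 M2 untreated
  -> R7 @ bar 2 tick 0 v(1,): A4->F3 leap 16st
  -> R3 @ bar 2 tick 1 v(0, 1): G3 above F3
  -> R3 @ bar 2 tick 2 v(0, 1): G3 above F3
  -> R3 @ bar 2 tick 3 v(0, 1): G3 above F3
  -> R2 @ bar 6 tick 0 v(0, 1): E3/C4 m6 -> D3/A3 P5 similar

(1, 0, R1, (0, 1))
(2, 0, R3, (0, 1))
(2, 0, R4, (0, 1))
(2, 0, R7, (1,))
(2, 1, R3, (0, 1))
(2, 2, R3, (0, 1))
(2, 3, R3, (0, 1))
(6, 0, R2, (0, 1))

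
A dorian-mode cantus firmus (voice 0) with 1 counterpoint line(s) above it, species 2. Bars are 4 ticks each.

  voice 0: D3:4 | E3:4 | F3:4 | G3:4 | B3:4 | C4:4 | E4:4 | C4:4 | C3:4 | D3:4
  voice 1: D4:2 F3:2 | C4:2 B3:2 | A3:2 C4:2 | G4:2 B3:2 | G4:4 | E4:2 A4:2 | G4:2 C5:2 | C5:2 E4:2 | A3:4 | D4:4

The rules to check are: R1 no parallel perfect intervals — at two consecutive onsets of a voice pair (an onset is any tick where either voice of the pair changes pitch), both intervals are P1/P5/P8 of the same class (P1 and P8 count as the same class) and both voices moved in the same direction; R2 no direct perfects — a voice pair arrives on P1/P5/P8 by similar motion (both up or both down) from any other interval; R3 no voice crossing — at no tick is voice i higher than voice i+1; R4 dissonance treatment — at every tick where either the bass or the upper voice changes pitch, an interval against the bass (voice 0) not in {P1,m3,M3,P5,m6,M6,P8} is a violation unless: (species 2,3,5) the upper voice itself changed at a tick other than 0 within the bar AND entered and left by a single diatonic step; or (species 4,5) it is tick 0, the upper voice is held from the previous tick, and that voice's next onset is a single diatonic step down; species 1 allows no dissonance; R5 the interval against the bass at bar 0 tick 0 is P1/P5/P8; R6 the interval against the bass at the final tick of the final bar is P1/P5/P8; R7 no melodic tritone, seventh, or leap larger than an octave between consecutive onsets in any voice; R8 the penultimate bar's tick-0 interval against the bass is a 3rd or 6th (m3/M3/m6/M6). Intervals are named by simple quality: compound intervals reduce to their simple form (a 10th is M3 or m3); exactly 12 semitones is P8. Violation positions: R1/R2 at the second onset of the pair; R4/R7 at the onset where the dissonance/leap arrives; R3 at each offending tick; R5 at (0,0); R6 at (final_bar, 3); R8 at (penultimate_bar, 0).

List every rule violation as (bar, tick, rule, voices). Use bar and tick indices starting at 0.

(3, 0, R2, (0, 1))
(9, 0, R2, (0, 1))

bar 0: v0=D3 v1=D4 downbeat P8
bar 1: v0=E3 v1=C4 downbeat m6
bar 2: v0=F3 v1=A3 downbeat M3
bar 3: v0=G3 v1=G4 downbeat P8
bar 4: v0=B3 v1=G4 downbeat m6
bar 5: v0=C4 v1=E4 downbeat M3
bar 6: v0=E4 v1=G4 downbeat m3
bar 7: v0=C4 v1=C5 downbeat P8
bar 8: v0=C3 v1=A3 downbeat M6
bar 9: v0=D3 v1=D4 downbeat P8
  -> R2 @ bar 3 tick 0 v(0, 1): F3/C4 P5 -> G3/G4 P8 similar
  -> R2 @ bar 9 tick 0 v(0, 1): C3/A3 M6 -> D3/D4 P8 similar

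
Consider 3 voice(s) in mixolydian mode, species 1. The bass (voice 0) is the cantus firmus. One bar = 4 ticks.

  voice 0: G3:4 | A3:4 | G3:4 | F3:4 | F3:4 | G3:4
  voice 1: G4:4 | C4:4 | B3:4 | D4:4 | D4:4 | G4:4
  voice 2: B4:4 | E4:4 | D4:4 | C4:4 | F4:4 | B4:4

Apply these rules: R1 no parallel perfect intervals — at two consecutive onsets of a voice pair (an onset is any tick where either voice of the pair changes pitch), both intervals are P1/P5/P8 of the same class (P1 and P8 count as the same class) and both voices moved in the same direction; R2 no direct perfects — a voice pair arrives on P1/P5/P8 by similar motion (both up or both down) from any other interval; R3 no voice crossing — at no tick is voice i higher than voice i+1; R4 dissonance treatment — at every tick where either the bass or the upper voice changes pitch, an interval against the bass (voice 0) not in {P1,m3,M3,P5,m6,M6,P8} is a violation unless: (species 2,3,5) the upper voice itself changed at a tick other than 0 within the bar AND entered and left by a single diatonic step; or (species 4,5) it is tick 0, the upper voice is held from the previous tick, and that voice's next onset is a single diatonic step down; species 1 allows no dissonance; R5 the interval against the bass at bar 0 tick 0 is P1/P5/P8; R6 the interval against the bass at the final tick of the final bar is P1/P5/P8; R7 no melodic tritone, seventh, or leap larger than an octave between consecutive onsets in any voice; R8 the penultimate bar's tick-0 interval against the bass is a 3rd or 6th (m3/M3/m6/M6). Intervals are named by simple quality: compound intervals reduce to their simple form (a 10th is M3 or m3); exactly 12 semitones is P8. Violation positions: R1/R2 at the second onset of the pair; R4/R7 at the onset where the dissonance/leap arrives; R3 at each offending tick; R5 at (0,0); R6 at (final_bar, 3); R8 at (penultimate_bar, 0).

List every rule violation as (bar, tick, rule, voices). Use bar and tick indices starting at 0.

(0, 0, R5, (0, 2))
(2, 0, R1, (0, 2))
(3, 0, R1, (0, 2))
(3, 0, R3, (1, 2))
(3, 1, R3, (1, 2))
(3, 2, R3, (1, 2))
(3, 3, R3, (1, 2))
(4, 0, R8, (0, 2))
(5, 0, R2, (0, 1))
(5, 0, R7, (2,))
(5, 3, R6, (0, 2))

bar 0: v0=G3 v1=G4 v2=B4 downbeat M3
bar 1: v0=A3 v1=C4 v2=E4 downbeat P5
bar 2: v0=G3 v1=B3 v2=D4 downbeat P5
bar 3: v0=F3 v1=D4 v2=C4 downbeat P5
bar 4: v0=F3 v1=D4 v2=F4 downbeat P8
bar 5: v0=G3 v1=G4 v2=B4 downbeat M3
  -> R5 @ bar 0 tick 0 v(0, 2): opens on M3
  -> R1 @ bar 2 tick 0 v(0, 2): A3/E4 P5 -> G3/D4 P5 similar
  -> R1 @ bar 3 tick 0 v(0, 2): G3/D4 P5 -> F3/C4 P5 similar
  -> R3 @ bar 3 tick 0 v(1, 2): D4 above C4
  -> R3 @ bar 3 tick 1 v(1, 2): D4 above C4
  -> R3 @ bar 3 tick 2 v(1, 2): D4 above C4
  -> R3 @ bar 3 tick 3 v(1, 2): D4 above C4
  -> R8 @ bar 4 tick 0 v(0, 2): penult P8 not 3rd/6th
  -> R2 @ bar 5 tick 0 v(0, 1): F3/D4 M6 -> G3/G4 P8 similar
  -> R7 @ bar 5 tick 0 v(2,): F4->B4 leap 6st
  -> R6 @ bar 5 tick 3 v(0, 2): closes on M3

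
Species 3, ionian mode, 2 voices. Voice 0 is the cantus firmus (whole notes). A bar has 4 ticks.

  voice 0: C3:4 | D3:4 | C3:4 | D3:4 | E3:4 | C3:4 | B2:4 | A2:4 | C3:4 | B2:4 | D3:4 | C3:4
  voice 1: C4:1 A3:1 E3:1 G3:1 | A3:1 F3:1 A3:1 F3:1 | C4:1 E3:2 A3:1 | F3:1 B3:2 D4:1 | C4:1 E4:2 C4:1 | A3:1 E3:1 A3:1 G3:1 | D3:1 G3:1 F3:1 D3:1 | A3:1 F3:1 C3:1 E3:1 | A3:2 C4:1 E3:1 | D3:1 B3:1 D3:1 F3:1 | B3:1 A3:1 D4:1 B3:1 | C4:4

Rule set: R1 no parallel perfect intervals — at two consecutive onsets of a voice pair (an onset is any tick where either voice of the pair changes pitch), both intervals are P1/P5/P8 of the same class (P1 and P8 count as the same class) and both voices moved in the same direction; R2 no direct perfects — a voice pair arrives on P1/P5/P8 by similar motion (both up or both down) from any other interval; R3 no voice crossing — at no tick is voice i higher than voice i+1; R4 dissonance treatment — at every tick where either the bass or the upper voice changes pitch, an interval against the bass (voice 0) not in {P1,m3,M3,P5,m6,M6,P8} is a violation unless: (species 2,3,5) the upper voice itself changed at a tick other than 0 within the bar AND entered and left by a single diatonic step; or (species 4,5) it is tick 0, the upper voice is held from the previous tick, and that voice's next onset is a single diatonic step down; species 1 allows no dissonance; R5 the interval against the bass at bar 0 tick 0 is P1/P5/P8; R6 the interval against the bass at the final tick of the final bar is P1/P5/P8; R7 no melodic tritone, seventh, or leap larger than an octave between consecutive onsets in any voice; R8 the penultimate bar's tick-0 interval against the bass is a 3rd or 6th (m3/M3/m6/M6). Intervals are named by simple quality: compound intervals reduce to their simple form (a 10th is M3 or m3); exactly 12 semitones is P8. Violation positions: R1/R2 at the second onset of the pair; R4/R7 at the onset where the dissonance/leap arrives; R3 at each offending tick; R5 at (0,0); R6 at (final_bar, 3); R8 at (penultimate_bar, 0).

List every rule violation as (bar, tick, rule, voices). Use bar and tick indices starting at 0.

bar 0: v0=C3 v1=C4 downbeat P8
bar 1: v0=D3 v1=A3 downbeat P5
bar 2: v0=C3 v1=C4 downbeat P8
bar 3: v0=D3 v1=F3 downbeat m3
bar 4: v0=E3 v1=C4 downbeat m6
bar 5: v0=C3 v1=A3 downbeat M6
bar 6: v0=B2 v1=D3 downbeat m3
bar 7: v0=A2 v1=A3 downbeat P8
bar 8: v0=C3 v1=A3 downbeat M6
bar 9: v0=B2 v1=D3 downbeat m3
bar 10: v0=D3 v1=B3 downbeat M6
bar 11: v0=C3 v1=C4 downbeat P8
  -> R1 @ bar 1 tick 0 v(0, 1): C3/G3 P5 -> D3/A3 P5 similar
  -> R7 @ bar 3 tick 1 v(1,): F3->B3 leap 6st
  -> R4 @ bar 6 tick 2 v(0, 1): B2/F3 TT untreated
  -> R4 @ bar 9 tick 3 v(0, 1): B2/F3 TT untreated
  -> R7 @ bar 10 tick 0 v(1,): F3->B3 leap 6st

(1, 0, R1, (0, 1))
(3, 1, R7, (1,))
(6, 2, R4, (0, 1))
(9, 3, R4, (0, 1))
(10, 0, R7, (1,))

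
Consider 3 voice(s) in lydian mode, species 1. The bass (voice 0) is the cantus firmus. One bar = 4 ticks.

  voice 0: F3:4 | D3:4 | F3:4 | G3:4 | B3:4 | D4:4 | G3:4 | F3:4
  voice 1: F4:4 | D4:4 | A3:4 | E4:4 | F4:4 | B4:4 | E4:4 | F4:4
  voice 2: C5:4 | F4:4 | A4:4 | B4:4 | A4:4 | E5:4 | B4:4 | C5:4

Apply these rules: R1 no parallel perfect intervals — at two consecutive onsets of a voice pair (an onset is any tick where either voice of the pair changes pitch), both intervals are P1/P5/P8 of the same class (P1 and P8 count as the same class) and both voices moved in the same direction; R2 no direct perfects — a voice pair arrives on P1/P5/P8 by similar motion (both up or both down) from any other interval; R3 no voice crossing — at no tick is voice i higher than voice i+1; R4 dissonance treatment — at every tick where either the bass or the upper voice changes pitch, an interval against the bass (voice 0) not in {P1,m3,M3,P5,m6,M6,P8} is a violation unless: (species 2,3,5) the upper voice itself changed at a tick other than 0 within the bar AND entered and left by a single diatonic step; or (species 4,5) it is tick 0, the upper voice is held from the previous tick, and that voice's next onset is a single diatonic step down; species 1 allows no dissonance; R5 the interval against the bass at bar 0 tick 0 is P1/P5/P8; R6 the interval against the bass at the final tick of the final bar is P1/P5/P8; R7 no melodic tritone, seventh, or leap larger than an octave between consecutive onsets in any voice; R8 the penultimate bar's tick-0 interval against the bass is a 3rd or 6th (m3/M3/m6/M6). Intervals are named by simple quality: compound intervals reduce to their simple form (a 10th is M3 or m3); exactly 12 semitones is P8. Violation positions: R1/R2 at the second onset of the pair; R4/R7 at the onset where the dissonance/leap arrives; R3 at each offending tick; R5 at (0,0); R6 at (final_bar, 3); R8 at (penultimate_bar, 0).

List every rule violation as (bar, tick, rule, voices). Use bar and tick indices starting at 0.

bar 0: v0=F3 v1=F4 v2=C5 downbeat P5
bar 1: v0=D3 v1=D4 v2=F4 downbeat m3
bar 2: v0=F3 v1=A3 v2=A4 downbeat M3
bar 3: v0=G3 v1=E4 v2=B4 downbeat M3
bar 4: v0=B3 v1=F4 v2=A4 downbeat m7
bar 5: v0=D4 v1=B4 v2=E5 downbeat M2
bar 6: v0=G3 v1=E4 v2=B4 downbeat M3
bar 7: v0=F3 v1=F4 v2=C5 downbeat P5
  -> R1 @ bar 1 tick 0 v(0, 1): F3/F4 P8 -> D3/D4 P8 similar
  -> R2 @ bar 3 tick 0 v(1, 2): A3/A4 P8 -> E4/B4 P5 similar
  -> R4 @ bar 4 tick 0 v(0, 1): B3/F4 TT untreated
  -> R4 @ bar 4 tick 0 v(0, 2): B3/A4 m7 untreated
  -> R4 @ bar 5 tick 0 v(0, 2): D4/E5 M2 untreated
  -> R7 @ bar 5 tick 0 v(1,): F4->B4 leap 6st
  -> R2 @ bar 6 tick 0 v(1, 2): B4/E5 P4 -> E4/B4 P5 similar
  -> R1 @ bar 7 tick 0 v(1, 2): E4/B4 P5 -> F4/C5 P5 similar

(1, 0, R1, (0, 1))
(3, 0, R2, (1, 2))
(4, 0, R4, (0, 1))
(4, 0, R4, (0, 2))
(5, 0, R4, (0, 2))
(5, 0, R7, (1,))
(6, 0, R2, (1, 2))
(7, 0, R1, (1, 2))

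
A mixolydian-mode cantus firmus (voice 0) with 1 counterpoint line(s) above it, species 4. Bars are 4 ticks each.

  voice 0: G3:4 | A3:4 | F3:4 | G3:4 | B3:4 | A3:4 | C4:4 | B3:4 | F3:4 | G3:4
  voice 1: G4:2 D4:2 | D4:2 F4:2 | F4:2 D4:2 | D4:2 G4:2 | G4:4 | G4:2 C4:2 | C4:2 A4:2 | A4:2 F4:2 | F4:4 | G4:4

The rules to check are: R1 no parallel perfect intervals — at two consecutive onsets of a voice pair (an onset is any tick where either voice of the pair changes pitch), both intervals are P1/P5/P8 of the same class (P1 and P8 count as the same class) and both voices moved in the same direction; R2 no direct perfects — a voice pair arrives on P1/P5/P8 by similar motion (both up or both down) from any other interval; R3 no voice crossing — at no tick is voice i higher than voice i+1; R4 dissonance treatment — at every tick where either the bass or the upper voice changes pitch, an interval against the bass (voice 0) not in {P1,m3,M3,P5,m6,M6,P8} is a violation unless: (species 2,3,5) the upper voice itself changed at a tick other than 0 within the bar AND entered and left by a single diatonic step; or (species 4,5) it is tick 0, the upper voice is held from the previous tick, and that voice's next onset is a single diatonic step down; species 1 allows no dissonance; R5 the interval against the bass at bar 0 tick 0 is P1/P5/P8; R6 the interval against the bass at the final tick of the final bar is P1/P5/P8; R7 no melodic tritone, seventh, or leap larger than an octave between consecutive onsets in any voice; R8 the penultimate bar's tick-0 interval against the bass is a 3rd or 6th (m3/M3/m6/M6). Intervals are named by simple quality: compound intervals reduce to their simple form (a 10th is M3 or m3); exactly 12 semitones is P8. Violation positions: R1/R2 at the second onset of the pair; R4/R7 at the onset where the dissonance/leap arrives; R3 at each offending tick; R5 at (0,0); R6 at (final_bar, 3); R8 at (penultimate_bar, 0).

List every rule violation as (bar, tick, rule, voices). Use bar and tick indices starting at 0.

(1, 0, R4, (0, 1))
(5, 0, R4, (0, 1))
(7, 0, R4, (0, 1))
(7, 2, R4, (0, 1))
(8, 0, R7, (0,))
(8, 0, R8, (0, 1))
(9, 0, R1, (0, 1))

bar 0: v0=G3 v1=G4 downbeat P8
bar 1: v0=A3 v1=D4 downbeat P4
bar 2: v0=F3 v1=F4 downbeat P8
bar 3: v0=G3 v1=D4 downbeat P5
bar 4: v0=B3 v1=G4 downbeat m6
bar 5: v0=A3 v1=G4 downbeat m7
bar 6: v0=C4 v1=C4 downbeat P1
bar 7: v0=B3 v1=A4 downbeat m7
bar 8: v0=F3 v1=F4 downbeat P8
bar 9: v0=G3 v1=G4 downbeat P8
  -> R4 @ bar 1 tick 0 v(0, 1): A3/D4 P4 untreated
  -> R4 @ bar 5 tick 0 v(0, 1): A3/G4 m7 untreated
  -> R4 @ bar 7 tick 0 v(0, 1): B3/A4 m7 untreated
  -> R4 @ bar 7 tick 2 v(0, 1): B3/F4 TT untreated
  -> R7 @ bar 8 tick 0 v(0,): B3->F3 leap 6st
  -> R8 @ bar 8 tick 0 v(0, 1): penult P8 not 3rd/6th
  -> R1 @ bar 9 tick 0 v(0, 1): F3/F4 P8 -> G3/G4 P8 similar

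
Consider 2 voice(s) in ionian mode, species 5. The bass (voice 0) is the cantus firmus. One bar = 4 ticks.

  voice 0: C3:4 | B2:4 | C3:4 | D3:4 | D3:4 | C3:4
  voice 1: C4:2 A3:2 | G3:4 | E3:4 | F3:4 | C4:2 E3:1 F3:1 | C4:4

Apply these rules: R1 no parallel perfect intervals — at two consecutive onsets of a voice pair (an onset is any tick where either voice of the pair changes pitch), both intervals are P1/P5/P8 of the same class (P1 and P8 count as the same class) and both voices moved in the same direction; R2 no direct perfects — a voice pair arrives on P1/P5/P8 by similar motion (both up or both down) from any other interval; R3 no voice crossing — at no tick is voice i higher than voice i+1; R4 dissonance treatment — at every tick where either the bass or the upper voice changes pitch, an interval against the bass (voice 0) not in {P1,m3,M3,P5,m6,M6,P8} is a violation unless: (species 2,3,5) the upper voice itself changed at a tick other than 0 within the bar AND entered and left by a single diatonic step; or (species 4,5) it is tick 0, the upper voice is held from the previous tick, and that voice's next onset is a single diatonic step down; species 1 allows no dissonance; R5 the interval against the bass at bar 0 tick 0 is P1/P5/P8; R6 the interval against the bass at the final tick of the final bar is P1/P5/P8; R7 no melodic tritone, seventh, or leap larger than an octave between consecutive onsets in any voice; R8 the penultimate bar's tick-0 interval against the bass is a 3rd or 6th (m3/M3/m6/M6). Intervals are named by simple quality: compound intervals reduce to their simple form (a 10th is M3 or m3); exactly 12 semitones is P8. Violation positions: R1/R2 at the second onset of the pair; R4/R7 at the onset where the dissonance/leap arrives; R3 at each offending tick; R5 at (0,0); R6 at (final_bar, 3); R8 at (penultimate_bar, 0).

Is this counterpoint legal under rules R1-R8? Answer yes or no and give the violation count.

No (3 violations)

bar 0: v0=C3 v1=C4 (P8)
bar 1: v0=B2 v1=G3 (m6)
bar 2: v0=C3 v1=E3 (M3)
bar 3: v0=D3 v1=F3 (m3)
bar 4: v0=D3 v1=C4 (m7)
bar 5: v0=C3 v1=C4 (P8)
  R4 @ bar4.0: D3/C4 m7 untreated
  R8 @ bar4.0: penult m7 not 3rd/6th
  R4 @ bar4.2: D3/E3 M2 untreated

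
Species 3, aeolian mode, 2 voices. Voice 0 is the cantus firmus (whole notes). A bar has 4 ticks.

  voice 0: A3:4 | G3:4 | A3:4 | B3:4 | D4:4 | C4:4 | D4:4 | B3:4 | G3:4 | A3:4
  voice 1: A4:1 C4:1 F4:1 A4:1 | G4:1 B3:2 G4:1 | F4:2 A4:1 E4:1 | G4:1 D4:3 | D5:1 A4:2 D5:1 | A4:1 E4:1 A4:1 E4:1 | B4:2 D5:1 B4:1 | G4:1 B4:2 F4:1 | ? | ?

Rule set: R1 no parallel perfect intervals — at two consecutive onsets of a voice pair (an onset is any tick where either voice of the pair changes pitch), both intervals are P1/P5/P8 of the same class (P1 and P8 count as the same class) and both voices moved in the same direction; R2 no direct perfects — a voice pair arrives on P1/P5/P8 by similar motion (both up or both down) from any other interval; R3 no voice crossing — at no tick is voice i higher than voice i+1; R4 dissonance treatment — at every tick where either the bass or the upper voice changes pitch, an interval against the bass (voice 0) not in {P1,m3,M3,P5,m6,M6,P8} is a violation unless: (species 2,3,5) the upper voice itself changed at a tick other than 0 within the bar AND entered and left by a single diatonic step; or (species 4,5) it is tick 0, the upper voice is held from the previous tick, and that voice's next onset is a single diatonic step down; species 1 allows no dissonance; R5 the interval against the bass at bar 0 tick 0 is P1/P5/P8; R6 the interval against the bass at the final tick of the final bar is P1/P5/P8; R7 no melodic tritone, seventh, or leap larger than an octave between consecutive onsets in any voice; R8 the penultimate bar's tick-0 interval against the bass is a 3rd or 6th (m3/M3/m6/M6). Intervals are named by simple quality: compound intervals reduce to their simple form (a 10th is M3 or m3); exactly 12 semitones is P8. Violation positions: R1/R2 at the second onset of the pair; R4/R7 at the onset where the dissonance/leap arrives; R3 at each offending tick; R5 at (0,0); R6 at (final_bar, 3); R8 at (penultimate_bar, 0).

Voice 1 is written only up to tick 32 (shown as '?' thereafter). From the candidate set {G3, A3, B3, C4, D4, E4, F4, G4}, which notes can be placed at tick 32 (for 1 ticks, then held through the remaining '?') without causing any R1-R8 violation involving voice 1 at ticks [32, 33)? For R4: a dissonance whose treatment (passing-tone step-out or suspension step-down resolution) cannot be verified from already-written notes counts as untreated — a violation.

{E4}

G3: violates R2,R7,R8
A3: violates R4,R8
B3: violates R7
C4: violates R4,R8
D4: violates R2,R8
E4: legal
F4: violates R4,R8
G4: violates R8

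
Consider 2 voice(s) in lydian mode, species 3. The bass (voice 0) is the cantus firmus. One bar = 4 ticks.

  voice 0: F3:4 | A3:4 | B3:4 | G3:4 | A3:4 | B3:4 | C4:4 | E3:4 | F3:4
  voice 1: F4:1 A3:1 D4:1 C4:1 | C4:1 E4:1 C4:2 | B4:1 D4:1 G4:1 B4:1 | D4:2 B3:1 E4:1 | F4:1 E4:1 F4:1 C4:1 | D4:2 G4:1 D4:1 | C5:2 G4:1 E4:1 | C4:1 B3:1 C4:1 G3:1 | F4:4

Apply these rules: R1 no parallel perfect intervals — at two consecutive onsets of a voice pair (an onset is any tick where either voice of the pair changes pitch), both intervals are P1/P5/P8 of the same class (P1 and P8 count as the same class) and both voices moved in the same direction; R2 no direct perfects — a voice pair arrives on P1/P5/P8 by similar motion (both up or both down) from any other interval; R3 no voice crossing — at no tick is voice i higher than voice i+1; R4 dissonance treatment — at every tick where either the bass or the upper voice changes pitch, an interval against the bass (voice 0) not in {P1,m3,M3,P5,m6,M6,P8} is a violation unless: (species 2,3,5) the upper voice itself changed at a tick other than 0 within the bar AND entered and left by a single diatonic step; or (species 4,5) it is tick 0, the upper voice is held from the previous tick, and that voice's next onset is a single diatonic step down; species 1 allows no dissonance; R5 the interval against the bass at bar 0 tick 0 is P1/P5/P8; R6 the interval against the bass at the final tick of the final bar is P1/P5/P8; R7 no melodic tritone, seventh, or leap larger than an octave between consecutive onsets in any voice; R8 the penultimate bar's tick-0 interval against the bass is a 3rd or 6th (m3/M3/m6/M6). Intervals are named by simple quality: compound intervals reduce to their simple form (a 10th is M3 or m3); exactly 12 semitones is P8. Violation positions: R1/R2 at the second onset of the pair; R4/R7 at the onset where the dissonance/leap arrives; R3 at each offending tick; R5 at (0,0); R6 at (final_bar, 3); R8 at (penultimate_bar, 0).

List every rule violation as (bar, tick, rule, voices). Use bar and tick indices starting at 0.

(2, 0, R2, (0, 1))
(2, 0, R7, (1,))
(3, 0, R2, (0, 1))
(6, 0, R2, (0, 1))
(6, 0, R7, (1,))
(8, 0, R2, (0, 1))
(8, 0, R7, (1,))

bar 0: v0=F3 v1=F4 downbeat P8
bar 1: v0=A3 v1=C4 downbeat m3
bar 2: v0=B3 v1=B4 downbeat P8
bar 3: v0=G3 v1=D4 downbeat P5
bar 4: v0=A3 v1=F4 downbeat m6
bar 5: v0=B3 v1=D4 downbeat m3
bar 6: v0=C4 v1=C5 downbeat P8
bar 7: v0=E3 v1=C4 downbeat m6
bar 8: v0=F3 v1=F4 downbeat P8
  -> R2 @ bar 2 tick 0 v(0, 1): A3/C4 m3 -> B3/B4 P8 similar
  -> R7 @ bar 2 tick 0 v(1,): C4->B4 leap 11st
  -> R2 @ bar 3 tick 0 v(0, 1): B3/B4 P8 -> G3/D4 P5 similar
  -> R2 @ bar 6 tick 0 v(0, 1): B3/D4 m3 -> C4/C5 P8 similar
  -> R7 @ bar 6 tick 0 v(1,): D4->C5 leap 10st
  -> R2 @ bar 8 tick 0 v(0, 1): E3/G3 m3 -> F3/F4 P8 similar
  -> R7 @ bar 8 tick 0 v(1,): G3->F4 leap 10st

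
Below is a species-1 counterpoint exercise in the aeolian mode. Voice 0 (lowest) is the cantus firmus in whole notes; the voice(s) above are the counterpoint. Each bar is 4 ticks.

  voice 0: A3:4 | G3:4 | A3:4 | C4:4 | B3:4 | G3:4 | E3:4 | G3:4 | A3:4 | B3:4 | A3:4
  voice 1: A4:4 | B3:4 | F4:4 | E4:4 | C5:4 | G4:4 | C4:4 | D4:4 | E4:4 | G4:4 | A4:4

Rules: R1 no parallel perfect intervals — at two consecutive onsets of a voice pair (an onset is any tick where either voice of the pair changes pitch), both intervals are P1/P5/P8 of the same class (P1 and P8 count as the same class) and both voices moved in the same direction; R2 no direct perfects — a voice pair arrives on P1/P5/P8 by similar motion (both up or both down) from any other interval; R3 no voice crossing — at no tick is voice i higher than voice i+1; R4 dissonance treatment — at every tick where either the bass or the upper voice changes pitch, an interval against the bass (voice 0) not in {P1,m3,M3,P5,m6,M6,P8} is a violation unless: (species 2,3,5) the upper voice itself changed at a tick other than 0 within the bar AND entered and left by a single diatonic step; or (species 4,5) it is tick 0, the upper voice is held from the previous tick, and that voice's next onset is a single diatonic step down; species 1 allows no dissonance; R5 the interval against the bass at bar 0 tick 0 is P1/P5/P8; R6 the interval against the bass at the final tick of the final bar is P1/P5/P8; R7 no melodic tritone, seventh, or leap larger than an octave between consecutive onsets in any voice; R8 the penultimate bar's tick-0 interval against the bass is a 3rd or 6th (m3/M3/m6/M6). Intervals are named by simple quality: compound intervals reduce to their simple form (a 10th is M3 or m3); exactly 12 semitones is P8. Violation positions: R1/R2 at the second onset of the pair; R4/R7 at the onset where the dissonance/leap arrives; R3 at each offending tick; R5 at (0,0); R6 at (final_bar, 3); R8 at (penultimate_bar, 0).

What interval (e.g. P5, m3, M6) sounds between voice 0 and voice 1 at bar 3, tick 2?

voice 0=C4 voice 1=E4 -> M3

M3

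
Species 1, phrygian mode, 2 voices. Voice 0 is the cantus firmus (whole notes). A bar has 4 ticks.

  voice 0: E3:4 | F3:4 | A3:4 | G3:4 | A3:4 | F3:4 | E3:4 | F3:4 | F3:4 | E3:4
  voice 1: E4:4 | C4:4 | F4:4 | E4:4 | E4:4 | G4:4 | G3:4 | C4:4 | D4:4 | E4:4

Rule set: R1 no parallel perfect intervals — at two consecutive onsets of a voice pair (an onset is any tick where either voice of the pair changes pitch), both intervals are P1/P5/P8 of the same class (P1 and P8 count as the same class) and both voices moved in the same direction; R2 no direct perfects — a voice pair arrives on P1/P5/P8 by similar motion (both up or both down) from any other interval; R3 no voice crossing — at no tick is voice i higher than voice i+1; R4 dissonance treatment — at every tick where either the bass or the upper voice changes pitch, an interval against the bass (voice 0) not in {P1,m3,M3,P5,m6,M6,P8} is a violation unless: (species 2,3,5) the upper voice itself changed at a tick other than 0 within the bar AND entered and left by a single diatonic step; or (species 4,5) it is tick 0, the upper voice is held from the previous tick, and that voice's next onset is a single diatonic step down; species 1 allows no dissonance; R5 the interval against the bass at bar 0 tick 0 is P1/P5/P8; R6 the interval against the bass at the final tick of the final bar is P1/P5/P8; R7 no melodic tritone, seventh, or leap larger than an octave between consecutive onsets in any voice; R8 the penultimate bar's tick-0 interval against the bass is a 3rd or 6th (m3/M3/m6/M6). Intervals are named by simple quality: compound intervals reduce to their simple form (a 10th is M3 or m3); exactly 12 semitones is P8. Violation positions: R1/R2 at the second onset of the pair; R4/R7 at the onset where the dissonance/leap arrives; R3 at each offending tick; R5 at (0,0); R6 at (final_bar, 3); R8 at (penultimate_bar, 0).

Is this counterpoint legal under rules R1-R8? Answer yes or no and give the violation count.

No (2 violations)

bar 0: v0=E3 v1=E4 (P8)
bar 1: v0=F3 v1=C4 (P5)
bar 2: v0=A3 v1=F4 (m6)
bar 3: v0=G3 v1=E4 (M6)
bar 4: v0=A3 v1=E4 (P5)
bar 5: v0=F3 v1=G4 (M2)
bar 6: v0=E3 v1=G3 (m3)
bar 7: v0=F3 v1=C4 (P5)
bar 8: v0=F3 v1=D4 (M6)
bar 9: v0=E3 v1=E4 (P8)
  R4 @ bar5.0: F3/G4 M2 untreated
  R2 @ bar7.0: E3/G3 m3 -> F3/C4 P5 similar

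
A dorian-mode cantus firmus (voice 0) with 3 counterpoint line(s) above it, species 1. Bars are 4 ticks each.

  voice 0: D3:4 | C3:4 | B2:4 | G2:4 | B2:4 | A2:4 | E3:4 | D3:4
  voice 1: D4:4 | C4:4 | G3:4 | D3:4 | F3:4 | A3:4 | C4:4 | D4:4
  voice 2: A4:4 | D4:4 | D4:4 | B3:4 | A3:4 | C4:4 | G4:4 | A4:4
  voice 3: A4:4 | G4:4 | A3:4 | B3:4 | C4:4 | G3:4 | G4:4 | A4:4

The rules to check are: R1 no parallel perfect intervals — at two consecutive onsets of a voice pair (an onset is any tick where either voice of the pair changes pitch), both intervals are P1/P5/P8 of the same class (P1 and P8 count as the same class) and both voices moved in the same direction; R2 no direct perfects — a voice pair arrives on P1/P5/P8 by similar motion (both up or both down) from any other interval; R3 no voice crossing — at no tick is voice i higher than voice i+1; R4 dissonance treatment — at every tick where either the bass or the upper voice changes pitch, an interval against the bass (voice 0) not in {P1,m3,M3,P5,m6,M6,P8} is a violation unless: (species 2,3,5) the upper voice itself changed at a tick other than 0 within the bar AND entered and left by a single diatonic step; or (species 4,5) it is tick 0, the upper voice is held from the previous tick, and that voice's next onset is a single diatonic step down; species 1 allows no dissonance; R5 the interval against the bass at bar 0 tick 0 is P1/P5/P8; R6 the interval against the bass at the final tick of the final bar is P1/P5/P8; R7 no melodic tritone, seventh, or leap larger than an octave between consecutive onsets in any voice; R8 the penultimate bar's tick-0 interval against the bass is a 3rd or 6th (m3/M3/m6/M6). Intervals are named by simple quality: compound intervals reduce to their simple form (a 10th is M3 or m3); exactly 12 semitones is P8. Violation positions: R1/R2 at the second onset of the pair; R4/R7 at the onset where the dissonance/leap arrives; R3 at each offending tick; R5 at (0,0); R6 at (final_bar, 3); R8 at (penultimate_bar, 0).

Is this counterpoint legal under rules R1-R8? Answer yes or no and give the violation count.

No (26 violations)

bar 0: v0=D3 v1=D4 v2=A4 v3=A4 (P5)
bar 1: v0=C3 v1=C4 v2=D4 v3=G4 (P5)
bar 2: v0=B2 v1=G3 v2=D4 v3=A3 (m7)
bar 3: v0=G2 v1=D3 v2=B3 v3=B3 (M3)
bar 4: v0=B2 v1=F3 v2=A3 v3=C4 (m2)
bar 5: v0=A2 v1=A3 v2=C4 v3=G3 (m7)
bar 6: v0=E3 v1=C4 v2=G4 v3=G4 (m3)
bar 7: v0=D3 v1=D4 v2=A4 v3=A4 (P5)
  R1 @ bar1.0: D3/D4 P8 -> C3/C4 P8 similar
  R1 @ bar1.0: D3/A4 P5 -> C3/G4 P5 similar
  R1 @ bar1.0: D4/A4 P5 -> C4/G4 P5 similar
  R4 @ bar1.0: C3/D4 M2 untreated
  R3 @ bar2.0: D4 above A3
  R4 @ bar2.0: B2/A3 m7 untreated
  R7 @ bar2.0: G4->A3 leap 10st
  R3 @ bar2.1: D4 above A3
  R3 @ bar2.2: D4 above A3
  R3 @ bar2.3: D4 above A3
  R2 @ bar3.0: B2/G3 m6 -> G2/D3 P5 similar
  R2 @ bar4.0: D3/B3 M6 -> F3/C4 P5 similar
  R4 @ bar4.0: B2/F3 TT untreated
  R4 @ bar4.0: B2/A3 m7 untreated
  R4 @ bar4.0: B2/C4 m2 untreated
  R3 @ bar5.0: C4 above G3
  R4 @ bar5.0: A2/G3 m7 untreated
  R3 @ bar5.1: C4 above G3
  R3 @ bar5.2: C4 above G3
  R3 @ bar5.3: C4 above G3
  R2 @ bar6.0: A3/C4 m3 -> C4/G4 P5 similar
  R2 @ bar6.0: A3/G3 M2 -> C4/G4 P5 similar
  R2 @ bar6.0: C4/G3 P4 -> G4/G4 P1 similar
  R1 @ bar7.0: C4/G4 P5 -> D4/A4 P5 similar
  R1 @ bar7.0: C4/G4 P5 -> D4/A4 P5 similar
  R1 @ bar7.0: G4/G4 P1 -> A4/A4 P1 similar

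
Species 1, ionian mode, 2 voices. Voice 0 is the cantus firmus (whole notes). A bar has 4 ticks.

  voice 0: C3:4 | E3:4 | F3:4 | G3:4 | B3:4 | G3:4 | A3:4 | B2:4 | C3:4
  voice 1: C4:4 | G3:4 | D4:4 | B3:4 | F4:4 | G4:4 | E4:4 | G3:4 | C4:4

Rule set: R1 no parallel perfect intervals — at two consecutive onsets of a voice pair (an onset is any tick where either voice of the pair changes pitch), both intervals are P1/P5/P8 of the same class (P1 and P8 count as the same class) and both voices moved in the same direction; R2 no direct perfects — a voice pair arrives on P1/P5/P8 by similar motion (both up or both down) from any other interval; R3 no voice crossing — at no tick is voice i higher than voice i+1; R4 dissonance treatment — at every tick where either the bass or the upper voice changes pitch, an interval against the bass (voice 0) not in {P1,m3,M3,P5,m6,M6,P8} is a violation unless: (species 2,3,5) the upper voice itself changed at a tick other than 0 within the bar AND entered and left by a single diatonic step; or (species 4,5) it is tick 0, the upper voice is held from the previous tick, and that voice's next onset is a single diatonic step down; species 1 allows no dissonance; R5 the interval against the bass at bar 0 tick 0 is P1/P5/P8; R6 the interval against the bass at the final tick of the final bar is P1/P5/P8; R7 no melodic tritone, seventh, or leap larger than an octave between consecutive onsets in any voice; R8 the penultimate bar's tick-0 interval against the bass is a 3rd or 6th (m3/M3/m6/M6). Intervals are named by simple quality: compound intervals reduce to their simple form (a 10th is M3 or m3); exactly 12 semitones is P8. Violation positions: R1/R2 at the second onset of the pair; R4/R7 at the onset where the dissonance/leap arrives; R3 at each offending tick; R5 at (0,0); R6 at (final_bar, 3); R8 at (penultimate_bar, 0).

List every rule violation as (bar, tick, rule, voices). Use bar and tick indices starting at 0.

(4, 0, R4, (0, 1))
(4, 0, R7, (1,))
(7, 0, R7, (0,))
(8, 0, R2, (0, 1))

bar 0: v0=C3 v1=C4 downbeat P8
bar 1: v0=E3 v1=G3 downbeat m3
bar 2: v0=F3 v1=D4 downbeat M6
bar 3: v0=G3 v1=B3 downbeat M3
bar 4: v0=B3 v1=F4 downbeat TT
bar 5: v0=G3 v1=G4 downbeat P8
bar 6: v0=A3 v1=E4 downbeat P5
bar 7: v0=B2 v1=G3 downbeat m6
bar 8: v0=C3 v1=C4 downbeat P8
  -> R4 @ bar 4 tick 0 v(0, 1): B3/F4 TT untreated
  -> R7 @ bar 4 tick 0 v(1,): B3->F4 leap 6st
  -> R7 @ bar 7 tick 0 v(0,): A3->B2 leap 10st
  -> R2 @ bar 8 tick 0 v(0, 1): B2/G3 m6 -> C3/C4 P8 similar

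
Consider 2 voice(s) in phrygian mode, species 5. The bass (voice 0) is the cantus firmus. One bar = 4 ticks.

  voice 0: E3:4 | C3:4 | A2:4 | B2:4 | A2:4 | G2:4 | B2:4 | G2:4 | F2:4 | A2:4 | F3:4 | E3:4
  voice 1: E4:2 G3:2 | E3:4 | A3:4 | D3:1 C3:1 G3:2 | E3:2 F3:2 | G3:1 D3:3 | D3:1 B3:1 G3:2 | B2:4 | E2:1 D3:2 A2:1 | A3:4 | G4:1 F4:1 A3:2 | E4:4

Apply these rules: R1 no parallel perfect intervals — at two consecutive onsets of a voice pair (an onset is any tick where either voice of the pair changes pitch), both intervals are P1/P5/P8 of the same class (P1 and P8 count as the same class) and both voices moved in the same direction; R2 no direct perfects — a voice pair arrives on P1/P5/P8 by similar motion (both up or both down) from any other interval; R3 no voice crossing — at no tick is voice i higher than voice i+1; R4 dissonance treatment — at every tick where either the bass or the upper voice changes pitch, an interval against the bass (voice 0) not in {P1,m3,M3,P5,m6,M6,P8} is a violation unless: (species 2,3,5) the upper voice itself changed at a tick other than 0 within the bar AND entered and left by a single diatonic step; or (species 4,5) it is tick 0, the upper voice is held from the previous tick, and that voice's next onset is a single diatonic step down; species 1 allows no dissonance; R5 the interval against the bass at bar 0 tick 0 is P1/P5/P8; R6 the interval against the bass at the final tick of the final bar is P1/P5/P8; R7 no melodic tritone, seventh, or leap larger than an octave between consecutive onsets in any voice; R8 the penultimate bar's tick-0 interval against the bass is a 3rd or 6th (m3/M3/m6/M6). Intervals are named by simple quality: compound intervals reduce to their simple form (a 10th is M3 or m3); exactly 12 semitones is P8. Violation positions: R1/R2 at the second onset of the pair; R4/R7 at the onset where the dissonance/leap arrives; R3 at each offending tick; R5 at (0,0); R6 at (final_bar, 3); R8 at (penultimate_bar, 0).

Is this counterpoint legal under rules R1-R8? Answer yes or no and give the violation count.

No (9 violations)

bar 0: v0=E3 v1=E4 (P8)
bar 1: v0=C3 v1=E3 (M3)
bar 2: v0=A2 v1=A3 (P8)
bar 3: v0=B2 v1=D3 (m3)
bar 4: v0=A2 v1=E3 (P5)
bar 5: v0=G2 v1=G3 (P8)
bar 6: v0=B2 v1=D3 (m3)
bar 7: v0=G2 v1=B2 (M3)
bar 8: v0=F2 v1=E2 (m2)
bar 9: v0=A2 v1=A3 (P8)
bar 10: v0=F3 v1=G4 (M2)
bar 11: v0=E3 v1=E4 (P8)
  R4 @ bar3.1: B2/C3 m2 untreated
  R2 @ bar4.0: B2/G3 m6 -> A2/E3 P5 similar
  R3 @ bar8.0: F2 above E2
  R4 @ bar8.0: F2/E2 m2 untreated
  R7 @ bar8.1: E2->D3 leap 10st
  R2 @ bar9.0: F2/A2 M3 -> A2/A3 P8 similar
  R4 @ bar10.0: F3/G4 M2 untreated
  R7 @ bar10.0: A3->G4 leap 10st
  R8 @ bar10.0: penult M2 not 3rd/6th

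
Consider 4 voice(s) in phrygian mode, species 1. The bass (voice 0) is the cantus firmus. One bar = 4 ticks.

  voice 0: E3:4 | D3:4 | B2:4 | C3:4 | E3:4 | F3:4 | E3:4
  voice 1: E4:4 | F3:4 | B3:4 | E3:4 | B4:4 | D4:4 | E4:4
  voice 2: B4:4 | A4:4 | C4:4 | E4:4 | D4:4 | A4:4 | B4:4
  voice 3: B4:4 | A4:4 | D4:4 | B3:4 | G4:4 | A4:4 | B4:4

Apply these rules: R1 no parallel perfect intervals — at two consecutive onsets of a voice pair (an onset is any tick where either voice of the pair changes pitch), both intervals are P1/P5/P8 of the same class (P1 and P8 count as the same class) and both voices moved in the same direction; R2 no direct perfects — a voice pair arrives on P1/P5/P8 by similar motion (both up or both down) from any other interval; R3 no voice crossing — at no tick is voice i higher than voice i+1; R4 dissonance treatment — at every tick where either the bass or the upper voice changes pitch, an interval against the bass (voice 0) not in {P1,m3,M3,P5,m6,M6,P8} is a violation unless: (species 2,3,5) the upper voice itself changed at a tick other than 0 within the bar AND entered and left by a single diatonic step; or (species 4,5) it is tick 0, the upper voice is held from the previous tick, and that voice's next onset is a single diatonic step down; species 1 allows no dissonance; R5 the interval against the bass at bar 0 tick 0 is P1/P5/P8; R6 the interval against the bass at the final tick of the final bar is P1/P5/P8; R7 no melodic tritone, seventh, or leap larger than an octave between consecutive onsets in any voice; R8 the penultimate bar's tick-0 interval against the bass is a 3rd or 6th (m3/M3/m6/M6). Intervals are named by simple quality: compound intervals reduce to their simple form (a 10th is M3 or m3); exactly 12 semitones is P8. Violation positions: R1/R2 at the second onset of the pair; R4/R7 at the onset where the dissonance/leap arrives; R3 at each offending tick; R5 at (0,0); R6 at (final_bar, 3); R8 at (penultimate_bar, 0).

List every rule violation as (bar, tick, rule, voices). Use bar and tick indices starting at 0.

(1, 0, R1, (0, 2))
(1, 0, R1, (0, 3))
(1, 0, R1, (2, 3))
(1, 0, R7, (1,))
(2, 0, R4, (0, 2))
(2, 0, R7, (1,))
(3, 0, R2, (1, 3))
(3, 0, R3, (2, 3))
(3, 0, R4, (0, 3))
(3, 1, R3, (2, 3))
(3, 2, R3, (2, 3))
(3, 3, R3, (2, 3))
(4, 0, R2, (0, 1))
(4, 0, R3, (1, 2))
(4, 0, R4, (0, 2))
(4, 0, R7, (1,))
(4, 1, R3, (1, 2))
(4, 2, R3, (1, 2))
(4, 3, R3, (1, 2))
(5, 0, R2, (2, 3))
(6, 0, R1, (1, 2))
(6, 0, R1, (1, 3))
(6, 0, R1, (2, 3))

bar 0: v0=E3 v1=E4 v2=B4 v3=B4 downbeat P5
bar 1: v0=D3 v1=F3 v2=A4 v3=A4 downbeat P5
bar 2: v0=B2 v1=B3 v2=C4 v3=D4 downbeat m3
bar 3: v0=C3 v1=E3 v2=E4 v3=B3 downbeat M7
bar 4: v0=E3 v1=B4 v2=D4 v3=G4 downbeat m3
bar 5: v0=F3 v1=D4 v2=A4 v3=A4 downbeat M3
bar 6: v0=E3 v1=E4 v2=B4 v3=B4 downbeat P5
  -> R1 @ bar 1 tick 0 v(0, 2): E3/B4 P5 -> D3/A4 P5 similar
  -> R1 @ bar 1 tick 0 v(0, 3): E3/B4 P5 -> D3/A4 P5 similar
  -> R1 @ bar 1 tick 0 v(2, 3): B4/B4 P1 -> A4/A4 P1 similar
  -> R7 @ bar 1 tick 0 v(1,): E4->F3 leap 11st
  -> R4 @ bar 2 tick 0 v(0, 2): B2/C4 m2 untreated
  -> R7 @ bar 2 tick 0 v(1,): F3->B3 leap 6st
  -> R2 @ bar 3 tick 0 v(1, 3): B3/D4 m3 -> E3/B3 P5 similar
  -> R3 @ bar 3 tick 0 v(2, 3): E4 above B3
  -> R4 @ bar 3 tick 0 v(0, 3): C3/B3 M7 untreated
  -> R3 @ bar 3 tick 1 v(2, 3): E4 above B3
  -> R3 @ bar 3 tick 2 v(2, 3): E4 above B3
  -> R3 @ bar 3 tick 3 v(2, 3): E4 above B3
  -> R2 @ bar 4 tick 0 v(0, 1): C3/E3 M3 -> E3/B4 P5 similar
  -> R3 @ bar 4 tick 0 v(1, 2): B4 above D4
  -> R4 @ bar 4 tick 0 v(0, 2): E3/D4 m7 untreated
  -> R7 @ bar 4 tick 0 v(1,): E3->B4 leap 19st
  -> R3 @ bar 4 tick 1 v(1, 2): B4 above D4
  -> R3 @ bar 4 tick 2 v(1, 2): B4 above D4
  -> R3 @ bar 4 tick 3 v(1, 2): B4 above D4
  -> R2 @ bar 5 tick 0 v(2, 3): D4/G4 P4 -> A4/A4 P1 similar
  -> R1 @ bar 6 tick 0 v(1, 2): D4/A4 P5 -> E4/B4 P5 similar
  -> R1 @ bar 6 tick 0 v(1, 3): D4/A4 P5 -> E4/B4 P5 similar
  -> R1 @ bar 6 tick 0 v(2, 3): A4/A4 P1 -> B4/B4 P1 similar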